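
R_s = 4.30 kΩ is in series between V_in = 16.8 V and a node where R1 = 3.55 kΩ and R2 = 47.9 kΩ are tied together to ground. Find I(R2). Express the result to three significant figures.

Combine the parallel branches: R_p = (1/3.55 + 1/47.9)⁻¹ = 3.305 kΩ.
V_A by voltage divider: V_A = 16.8 × 3.305/(4.30 + 3.305) = 7.301 V.
Branch current I = V_A/R2 = 7.301/47.9 = 0.1524 mA.

I ≈ 0.152 mA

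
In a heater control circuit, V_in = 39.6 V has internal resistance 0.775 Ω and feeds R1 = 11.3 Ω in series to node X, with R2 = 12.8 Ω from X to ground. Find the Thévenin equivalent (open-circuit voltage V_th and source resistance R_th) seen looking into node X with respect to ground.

R1' = 0.775 + 11.3 = 12.08 Ω (source resistance + R1).
Open-circuit (no load on X): V_th = V_in · R2/(R1' + R2) = 39.6 × 12.8/(12.08 + 12.8) = 20.38 V.
Looking into X with the source shorted: R_th = R1'·R2/(R1'+R2) = 12.08 × 12.8/24.88 = 6.213 Ω.

V_th ≈ 20.4 V, R_th ≈ 6.21 Ω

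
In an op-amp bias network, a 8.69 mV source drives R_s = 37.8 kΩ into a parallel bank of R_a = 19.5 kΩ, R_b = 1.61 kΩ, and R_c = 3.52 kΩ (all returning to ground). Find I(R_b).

Parallel bank: R_p = 1/(1/19.5 + 1/1.61 + 1/3.52) = 1.045 kΩ.
V_A = 8.69 × 1.045/38.85 = 0.2339 mV.
I(R_b) = V_A / R_b = 0.2339/1.61 = 0.1453 µA.

I ≈ 0.145 µA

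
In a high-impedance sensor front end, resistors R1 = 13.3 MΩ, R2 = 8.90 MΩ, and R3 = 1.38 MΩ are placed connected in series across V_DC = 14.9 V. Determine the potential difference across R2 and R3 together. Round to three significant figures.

V ≈ 6.50 V

Series total: ΣR = 13.3 + 8.90 + 1.38 = 23.58 MΩ.
R_{R2..R3} = 8.90 + 1.38 = 10.28 MΩ.
Voltage divider: V = V_DC · (10.28 / 23.58) = 14.9 × 0.4360 = 6.496 V.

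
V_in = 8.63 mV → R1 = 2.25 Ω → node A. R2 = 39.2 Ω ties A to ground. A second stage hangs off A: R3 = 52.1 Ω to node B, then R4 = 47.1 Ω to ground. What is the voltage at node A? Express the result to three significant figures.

V_A ≈ 7.99 mV

Looking into the second stage from A: R3 + R4 = 99.20 Ω appears in parallel with R2.
Effective lower resistance at A: R2 ‖ 99.20 = 28.10 Ω.
So V_A = 8.63 × 0.9259 = 7.990 mV.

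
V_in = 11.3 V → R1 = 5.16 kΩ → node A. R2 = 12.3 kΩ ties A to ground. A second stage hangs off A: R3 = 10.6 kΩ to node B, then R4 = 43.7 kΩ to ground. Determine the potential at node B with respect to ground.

V_B ≈ 6.00 V

The second stage (R3 + R4 = 54.30 kΩ) loads node A in parallel with R2.
R2 ‖ (R3+R4) = 10.03 kΩ.
So V_A = 11.3 × 0.6603 = 7.461 V.
V_B = V_A × 0.8048 = 6.005 V.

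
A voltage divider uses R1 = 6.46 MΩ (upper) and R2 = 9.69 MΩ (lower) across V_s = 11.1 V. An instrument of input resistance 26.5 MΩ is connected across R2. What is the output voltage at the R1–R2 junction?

V_out ≈ 5.81 V

R2 ‖ R_L = (9.69 × 26.5)/(9.69 + 26.5) = 7.095 MΩ.
Voltage divider with the loaded lower leg: V_out = 11.1 × 7.095/(6.46 + 7.095) = 11.1 × 0.5234 = 5.810 V.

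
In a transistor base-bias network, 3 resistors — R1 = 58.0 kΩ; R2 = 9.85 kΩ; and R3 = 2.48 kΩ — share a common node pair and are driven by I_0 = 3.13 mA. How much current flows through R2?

I ≈ 0.609 mA

Conductances: ΣG = 1/58.0 + 1/9.85 + 1/2.48 = 0.5220 (1/kΩ).
By the current-divider rule, I = I_0 · G_k/ΣG = 3.13 × 0.1945 = 0.6088 mA.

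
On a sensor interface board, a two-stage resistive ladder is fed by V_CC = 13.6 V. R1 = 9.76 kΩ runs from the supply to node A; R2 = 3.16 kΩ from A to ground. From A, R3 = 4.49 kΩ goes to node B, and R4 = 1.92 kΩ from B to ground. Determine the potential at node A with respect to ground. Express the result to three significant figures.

Node A sees R2 in parallel with the series input of stage 2, R3 + R4 = 6.410 kΩ.
R2 ‖ (R3+R4) = 2.117 kΩ.
First divider: V_A = V_CC · 2.117/(9.76 + 2.117) = 2.424 V.

V_A ≈ 2.42 V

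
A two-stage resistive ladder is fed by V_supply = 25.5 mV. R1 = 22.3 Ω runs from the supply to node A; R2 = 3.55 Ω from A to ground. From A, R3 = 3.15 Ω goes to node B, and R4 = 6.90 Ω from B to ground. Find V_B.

Looking into the second stage from A: R3 + R4 = 10.05 Ω appears in parallel with R2.
Effective lower resistance at A: R2 ‖ 10.05 = 2.623 Ω.
V_A = 25.5 × 2.623/(22.3 + 2.623) = 2.684 mV.
Then the unloaded second divider: V_B = V_A × R4/(R3+R4) = 2.684 × 0.6866 = 1.843 mV.

V_B ≈ 1.84 mV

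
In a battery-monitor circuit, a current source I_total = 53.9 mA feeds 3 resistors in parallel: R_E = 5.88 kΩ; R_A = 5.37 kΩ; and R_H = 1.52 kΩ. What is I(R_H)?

Conductances: ΣG = 1/5.88 + 1/5.37 + 1/1.52 = 1.014 (1/kΩ).
By the current-divider rule, I = I_total · G_k/ΣG = 53.9 × 0.6487 = 34.96 mA.

I ≈ 35.0 mA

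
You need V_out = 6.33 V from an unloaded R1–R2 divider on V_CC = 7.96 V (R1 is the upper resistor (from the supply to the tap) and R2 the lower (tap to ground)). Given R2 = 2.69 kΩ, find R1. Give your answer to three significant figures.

R1 ≈ 0.693 kΩ

Required fraction k = V_out/V_CC = 0.7952.
So R1 = R2 · (V_CC/V_out − 1) = 2.69 × (7.96/6.33 − 1) = 2.69 × 0.2575 = 0.6927 kΩ.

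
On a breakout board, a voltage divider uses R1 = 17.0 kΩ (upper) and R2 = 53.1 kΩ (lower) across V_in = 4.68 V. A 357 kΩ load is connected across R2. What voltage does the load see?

V_out ≈ 3.42 V

First combine the lower leg with the load: R2 ‖ R_L = 46.22 kΩ.
Then V_out = V_in · R2'/(R1 + R2') = 4.68 × 46.22/63.22 = 3.422 V.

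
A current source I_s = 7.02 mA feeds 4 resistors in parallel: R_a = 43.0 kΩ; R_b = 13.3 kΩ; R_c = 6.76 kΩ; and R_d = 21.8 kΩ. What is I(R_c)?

Conductances: ΣG = 1/43.0 + 1/13.3 + 1/6.76 + 1/21.8 = 0.2922 (1/kΩ).
R_c takes the fraction G_k/ΣG = 0.1479/0.2922 = 0.5062, so I = 7.02 × 0.5062 = 3.553 mA.

I ≈ 3.55 mA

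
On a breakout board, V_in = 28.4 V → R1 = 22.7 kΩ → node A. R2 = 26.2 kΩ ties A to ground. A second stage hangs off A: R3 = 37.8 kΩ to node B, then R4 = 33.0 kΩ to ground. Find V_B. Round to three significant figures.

Node A sees R2 in parallel with the series input of stage 2, R3 + R4 = 70.80 kΩ.
R2 ‖ (R3+R4) = 19.12 kΩ.
So V_A = 28.4 × 0.4572 = 12.99 V.
Stage 2 is unloaded, so V_B = V_A · R4/(R3+R4) = 12.99 × 33.0/70.80 = 6.053 V.

V_B ≈ 6.05 V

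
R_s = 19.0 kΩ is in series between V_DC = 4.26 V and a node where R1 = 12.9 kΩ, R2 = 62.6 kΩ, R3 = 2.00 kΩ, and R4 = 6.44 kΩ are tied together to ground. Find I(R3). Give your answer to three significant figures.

I ≈ 0.140 mA

Equivalent of the parallel group: R_p = 1.336 kΩ.
V_A = 4.26 × 1.336/20.34 = 0.2798 V.
I(R3) = V_A / R3 = 0.2798/2.00 = 0.1399 mA.
(Check via current divider: I_total = 0.2095 mA; share G_k/ΣG = 0.6678 → same result.)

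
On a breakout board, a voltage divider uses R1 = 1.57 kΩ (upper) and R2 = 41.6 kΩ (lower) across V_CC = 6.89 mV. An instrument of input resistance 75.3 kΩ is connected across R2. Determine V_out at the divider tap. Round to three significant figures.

V_out ≈ 6.51 mV

R2 ‖ R_L = (41.6 × 75.3)/(41.6 + 75.3) = 26.80 kΩ.
Now apply the divider: V_out = 6.89 × 0.9447 = 6.509 mV.
(Unloaded it would be 6.64 mV; the load pulls it down.)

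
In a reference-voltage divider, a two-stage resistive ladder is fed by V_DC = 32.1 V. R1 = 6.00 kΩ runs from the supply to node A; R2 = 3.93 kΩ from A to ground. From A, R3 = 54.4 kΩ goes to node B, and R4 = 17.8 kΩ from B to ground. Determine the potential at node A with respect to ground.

Node A sees R2 in parallel with the series input of stage 2, R3 + R4 = 72.20 kΩ.
Effective lower resistance at A: R2 ‖ 72.20 = 3.727 kΩ.
First divider: V_A = V_DC · 3.727/(6.00 + 3.727) = 12.30 V.

V_A ≈ 12.3 V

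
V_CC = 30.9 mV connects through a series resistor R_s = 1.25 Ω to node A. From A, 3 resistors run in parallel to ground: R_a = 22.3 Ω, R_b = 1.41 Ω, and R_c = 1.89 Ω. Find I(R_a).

I ≈ 0.532 mA

Equivalent of the parallel group: R_p = 0.7793 Ω.
V_A by voltage divider: V_A = 30.9 × 0.7793/(1.25 + 0.7793) = 11.87 mV.
Branch current I = V_A/R_a = 11.87/22.3 = 0.5321 mA.
(Equivalently: I_total = 15.23 mA, then current-divider fraction G_k/ΣG = 0.03495.)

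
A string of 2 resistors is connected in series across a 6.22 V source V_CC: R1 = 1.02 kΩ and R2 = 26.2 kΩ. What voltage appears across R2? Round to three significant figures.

V ≈ 5.99 V

Series total: ΣR = 1.02 + 26.2 = 27.22 kΩ.
Voltage divider: V = V_CC · (26.20 / 27.22) = 6.22 × 0.9625 = 5.987 V.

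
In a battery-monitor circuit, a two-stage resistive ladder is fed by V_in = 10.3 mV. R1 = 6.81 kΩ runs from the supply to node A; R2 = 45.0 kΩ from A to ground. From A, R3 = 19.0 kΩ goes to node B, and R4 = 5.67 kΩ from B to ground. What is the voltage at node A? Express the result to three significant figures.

V_A ≈ 7.22 mV

Node A sees R2 in parallel with the series input of stage 2, R3 + R4 = 24.67 kΩ.
R2 ‖ (R3+R4) = 15.93 kΩ.
First divider: V_A = V_in · 15.93/(6.81 + 15.93) = 7.216 mV.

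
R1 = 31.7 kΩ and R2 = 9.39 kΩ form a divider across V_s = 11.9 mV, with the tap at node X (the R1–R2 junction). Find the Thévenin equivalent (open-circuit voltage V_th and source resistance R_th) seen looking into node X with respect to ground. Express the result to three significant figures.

V_th ≈ 2.72 mV, R_th ≈ 7.24 kΩ

With X open, the divider is unloaded: V_th = 11.9 × 9.39/41.09 = 2.719 mV.
Looking into X with the source shorted: R_th = R1·R2/(R1+R2) = 31.70 × 9.39/41.09 = 7.244 kΩ.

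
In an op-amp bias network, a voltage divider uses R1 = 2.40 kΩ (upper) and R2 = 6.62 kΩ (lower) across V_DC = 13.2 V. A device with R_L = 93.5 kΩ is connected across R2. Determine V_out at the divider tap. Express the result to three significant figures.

V_out ≈ 9.51 V

R2 ‖ R_L = (6.62 × 93.5)/(6.62 + 93.5) = 6.182 kΩ.
Now apply the divider: V_out = 13.2 × 0.7204 = 9.509 V.
(Unloaded it would be 9.69 V; the load pulls it down.)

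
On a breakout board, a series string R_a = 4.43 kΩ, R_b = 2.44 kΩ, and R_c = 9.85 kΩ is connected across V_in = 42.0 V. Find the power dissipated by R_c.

P ≈ 62.2 mW

The common current is I = 42.0/16.72 = 2.512 mA.
P = I²R = 6.310 × 9.85 = 62.15 mW.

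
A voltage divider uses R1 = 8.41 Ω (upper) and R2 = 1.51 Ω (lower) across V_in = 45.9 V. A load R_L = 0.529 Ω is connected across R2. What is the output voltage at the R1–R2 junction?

First combine the lower leg with the load: R2 ‖ R_L = 0.3918 Ω.
Now apply the divider: V_out = 45.9 × 0.04451 = 2.043 V.

V_out ≈ 2.04 V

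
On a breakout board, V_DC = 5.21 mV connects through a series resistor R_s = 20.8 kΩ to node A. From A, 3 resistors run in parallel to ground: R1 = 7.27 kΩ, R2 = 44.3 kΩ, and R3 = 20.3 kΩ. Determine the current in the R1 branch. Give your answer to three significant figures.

Parallel bank: R_p = 1/(1/7.27 + 1/44.3 + 1/20.3) = 4.776 kΩ.
V_A = 5.21 × 4.776/25.58 = 0.9729 mV.
Branch current I = V_A/R1 = 0.9729/7.27 = 0.1338 µA.
(Check via current divider: I_total = 0.2037 µA; share G_k/ΣG = 0.6569 → same result.)

I ≈ 0.134 µA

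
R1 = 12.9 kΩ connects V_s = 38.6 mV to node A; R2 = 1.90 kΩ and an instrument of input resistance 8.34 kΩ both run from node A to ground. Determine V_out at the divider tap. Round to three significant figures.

V_out ≈ 4.13 mV

First combine the lower leg with the load: R2 ‖ R_L = 1.547 kΩ.
Now apply the divider: V_out = 38.6 × 0.1071 = 4.134 mV.
(Unloaded it would be 4.96 mV; the load pulls it down.)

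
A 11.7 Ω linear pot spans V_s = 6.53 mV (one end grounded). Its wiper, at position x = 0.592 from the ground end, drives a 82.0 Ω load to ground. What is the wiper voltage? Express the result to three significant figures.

V_out ≈ 3.74 mV

Split the track: R_lower = x·R_p = 6.926 Ω, R_upper = (1−x)·R_p = 4.774 Ω.
Lower segment in parallel with the load: 6.926 ‖ 82.0 = 6.387 Ω.
Loaded-divider output: V_out = 6.53 × 0.5723 = 3.737 mV.
(Unloaded: V_out = x·V_s = 3.87 mV.)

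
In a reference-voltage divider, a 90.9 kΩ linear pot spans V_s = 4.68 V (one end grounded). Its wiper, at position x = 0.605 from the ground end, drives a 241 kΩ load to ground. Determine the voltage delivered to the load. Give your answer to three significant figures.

Split the track: R_lower = x·R_p = 54.99 kΩ, R_upper = (1−x)·R_p = 35.91 kΩ.
(x·R_p) ‖ R_L = 44.78 kΩ.
Loaded-divider output: V_out = 4.68 × 0.5550 = 2.597 V.

V_out ≈ 2.60 V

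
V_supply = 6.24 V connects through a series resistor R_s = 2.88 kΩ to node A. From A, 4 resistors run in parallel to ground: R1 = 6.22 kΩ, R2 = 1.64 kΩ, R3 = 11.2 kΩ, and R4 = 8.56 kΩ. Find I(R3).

I ≈ 0.146 mA

Parallel bank: R_p = 1/(1/6.22 + 1/1.64 + 1/11.2 + 1/8.56) = 1.024 kΩ.
Node voltage V_A = V_supply · R_p/(R_s + R_p) = 6.24 × 0.2623 = 1.637 V.
Branch current I = V_A/R3 = 1.637/11.2 = 0.1461 mA.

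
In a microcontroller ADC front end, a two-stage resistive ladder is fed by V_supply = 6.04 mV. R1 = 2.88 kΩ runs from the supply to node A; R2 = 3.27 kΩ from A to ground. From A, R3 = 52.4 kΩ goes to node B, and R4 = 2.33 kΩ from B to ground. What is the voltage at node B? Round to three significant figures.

Node A sees R2 in parallel with the series input of stage 2, R3 + R4 = 54.73 kΩ.
R2 ‖ (R3+R4) = 3.086 kΩ.
So V_A = 6.04 × 0.5172 = 3.124 mV.
Stage 2 is unloaded, so V_B = V_A · R4/(R3+R4) = 3.124 × 2.33/54.73 = 0.1330 mV.

V_B ≈ 0.133 mV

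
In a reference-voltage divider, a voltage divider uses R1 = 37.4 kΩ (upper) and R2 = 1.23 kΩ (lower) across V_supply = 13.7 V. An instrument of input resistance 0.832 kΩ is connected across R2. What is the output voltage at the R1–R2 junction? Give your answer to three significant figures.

V_out ≈ 0.179 V

The load sits in parallel with R2, giving an effective lower resistance R2' = R2·R_L/(R2+R_L) = 0.4963 kΩ.
Voltage divider with the loaded lower leg: V_out = 13.7 × 0.4963/(37.4 + 0.4963) = 13.7 × 0.01310 = 0.1794 V.
(Unloaded it would be 0.436 V; the load pulls it down.)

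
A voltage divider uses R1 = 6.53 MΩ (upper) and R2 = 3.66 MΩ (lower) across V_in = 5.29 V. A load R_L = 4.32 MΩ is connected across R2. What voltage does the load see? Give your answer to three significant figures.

R2 ‖ R_L = (3.66 × 4.32)/(3.66 + 4.32) = 1.981 MΩ.
Now apply the divider: V_out = 5.29 × 0.2328 = 1.231 V.
(Unloaded it would be 1.90 V; the load pulls it down.)

V_out ≈ 1.23 V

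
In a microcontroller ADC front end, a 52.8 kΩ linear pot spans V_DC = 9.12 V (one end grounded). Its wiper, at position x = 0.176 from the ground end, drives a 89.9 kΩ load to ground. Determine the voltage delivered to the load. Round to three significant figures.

V_out ≈ 1.48 V

The pot divides into 43.51 kΩ above the wiper and 9.293 kΩ below.
R_L loads the lower segment: effective lower R = 8.422 kΩ.
V_out = 9.12 × 8.422/(43.51 + 8.422) = 1.479 V.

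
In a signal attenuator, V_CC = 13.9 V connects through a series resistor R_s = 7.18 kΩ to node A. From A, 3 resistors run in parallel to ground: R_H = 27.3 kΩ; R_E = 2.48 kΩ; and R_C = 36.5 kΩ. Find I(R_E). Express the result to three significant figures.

Parallel bank: R_p = 1/(1/27.3 + 1/2.48 + 1/36.5) = 2.140 kΩ.
V_A = 13.9 × 2.140/9.320 = 3.192 V.
I(R_E) = V_A / R_E = 3.192/2.48 = 1.287 mA.

I ≈ 1.29 mA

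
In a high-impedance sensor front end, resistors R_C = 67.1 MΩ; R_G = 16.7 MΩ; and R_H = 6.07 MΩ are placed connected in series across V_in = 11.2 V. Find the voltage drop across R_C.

V ≈ 8.36 V

Total series resistance ΣR = 67.1 + 16.7 + 6.07 = 89.87 MΩ.
Voltage divider: V = V_in · (67.10 / 89.87) = 11.2 × 0.7466 = 8.362 V.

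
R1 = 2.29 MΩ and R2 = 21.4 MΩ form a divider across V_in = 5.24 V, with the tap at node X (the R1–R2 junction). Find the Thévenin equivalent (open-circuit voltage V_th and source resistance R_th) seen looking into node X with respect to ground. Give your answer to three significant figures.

V_th ≈ 4.73 V, R_th ≈ 2.07 MΩ

Open-circuit (no load on X): V_th = V_in · R2/(R1 + R2) = 5.24 × 21.4/(2.290 + 21.4) = 4.733 V.
With V_in suppressed (replaced by a short), R_th = R1 ‖ R2 = (2.290 × 21.4)/(2.290 + 21.4) = 2.069 MΩ.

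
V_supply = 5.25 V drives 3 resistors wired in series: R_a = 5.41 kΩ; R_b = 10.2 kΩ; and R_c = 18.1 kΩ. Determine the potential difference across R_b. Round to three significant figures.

V ≈ 1.59 V

Total series resistance ΣR = 5.41 + 10.2 + 18.1 = 33.71 kΩ.
Voltage divider: V = V_supply · (10.20 / 33.71) = 5.25 × 0.3026 = 1.589 V.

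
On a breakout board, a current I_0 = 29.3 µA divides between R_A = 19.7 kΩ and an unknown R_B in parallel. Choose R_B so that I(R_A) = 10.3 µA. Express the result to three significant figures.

R_B ≈ 10.7 kΩ

In a two-way split, I_A/I_0 = R_B/(R_A + R_B).
10.3/29.3 = R_B/(R_A + R_B) → R_B = R_A · (0.3515)/(1 − 0.3515) = 19.7 × 0.5421 = 10.68 kΩ.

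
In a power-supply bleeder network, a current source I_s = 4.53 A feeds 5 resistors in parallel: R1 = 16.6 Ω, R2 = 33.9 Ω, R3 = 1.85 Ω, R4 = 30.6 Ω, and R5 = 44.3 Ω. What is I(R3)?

Conductances: ΣG = 1/16.6 + 1/33.9 + 1/1.85 + 1/30.6 + 1/44.3 = 0.6855 (1/Ω).
By the current-divider rule, I = I_s · G_k/ΣG = 4.53 × 0.7885 = 3.572 A.

I ≈ 3.57 A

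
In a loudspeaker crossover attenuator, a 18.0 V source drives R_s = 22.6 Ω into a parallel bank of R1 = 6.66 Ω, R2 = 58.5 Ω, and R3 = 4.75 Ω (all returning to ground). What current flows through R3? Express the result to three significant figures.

I ≈ 0.397 A

Equivalent of the parallel group: R_p = 2.647 Ω.
V_A = 18.0 × 2.647/25.25 = 1.887 V.
I(R3) = V_A / R3 = 1.887/4.75 = 0.3973 A.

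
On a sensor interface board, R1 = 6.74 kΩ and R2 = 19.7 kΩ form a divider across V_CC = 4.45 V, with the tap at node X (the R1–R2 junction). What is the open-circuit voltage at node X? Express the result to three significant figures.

V_th ≈ 3.32 V

Open-circuit (no load on X): V_th = V_CC · R2/(R1 + R2) = 4.45 × 19.7/(6.740 + 19.7) = 3.316 V.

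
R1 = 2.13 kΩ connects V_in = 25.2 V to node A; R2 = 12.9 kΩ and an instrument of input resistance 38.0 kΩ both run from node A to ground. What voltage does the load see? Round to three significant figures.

R2 ‖ R_L = (12.9 × 38.0)/(12.9 + 38.0) = 9.631 kΩ.
Then V_out = V_in · R2'/(R1 + R2') = 25.2 × 9.631/11.76 = 20.64 V.

V_out ≈ 20.6 V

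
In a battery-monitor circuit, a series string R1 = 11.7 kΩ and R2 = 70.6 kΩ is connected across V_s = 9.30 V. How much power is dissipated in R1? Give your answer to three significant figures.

The common current is I = 9.30/82.30 = 0.1130 mA.
P(R1) = I²·R1 = (0.1130)² × 11.7 = 0.1494 mW.

P ≈ 0.149 mW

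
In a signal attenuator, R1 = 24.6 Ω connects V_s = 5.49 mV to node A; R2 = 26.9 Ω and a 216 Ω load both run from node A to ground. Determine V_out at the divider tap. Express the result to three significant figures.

First combine the lower leg with the load: R2 ‖ R_L = 23.92 Ω.
Now apply the divider: V_out = 5.49 × 0.4930 = 2.707 mV.
(Unloaded it would be 2.87 mV; the load pulls it down.)

V_out ≈ 2.71 mV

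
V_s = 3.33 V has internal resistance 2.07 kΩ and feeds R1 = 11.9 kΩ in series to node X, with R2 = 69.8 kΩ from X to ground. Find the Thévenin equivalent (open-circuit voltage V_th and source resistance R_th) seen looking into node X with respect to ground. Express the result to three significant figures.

R1' = 2.07 + 11.9 = 13.97 kΩ (source resistance + R1).
With X open, the divider is unloaded: V_th = 3.33 × 69.8/83.77 = 2.775 V.
Looking into X with the source shorted: R_th = R1'·R2/(R1'+R2) = 13.97 × 69.8/83.77 = 11.64 kΩ.

V_th ≈ 2.77 V, R_th ≈ 11.6 kΩ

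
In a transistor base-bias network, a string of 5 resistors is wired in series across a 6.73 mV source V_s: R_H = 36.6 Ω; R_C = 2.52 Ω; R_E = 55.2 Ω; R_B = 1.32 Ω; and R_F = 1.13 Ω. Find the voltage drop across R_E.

ΣR = 36.6 + 2.52 + 55.2 + 1.32 + 1.13 = 96.77 Ω.
Voltage divider: V = V_s · (55.20 / 96.77) = 6.73 × 0.5704 = 3.839 mV.

V ≈ 3.84 mV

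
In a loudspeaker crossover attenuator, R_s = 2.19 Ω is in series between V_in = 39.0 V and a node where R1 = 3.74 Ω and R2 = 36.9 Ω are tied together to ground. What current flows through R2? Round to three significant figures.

Equivalent of the parallel group: R_p = 3.396 Ω.
V_A by voltage divider: V_A = 39.0 × 3.396/(2.19 + 3.396) = 23.71 V.
I(R2) = V_A / R2 = 23.71/36.9 = 0.6425 A.

I ≈ 0.643 A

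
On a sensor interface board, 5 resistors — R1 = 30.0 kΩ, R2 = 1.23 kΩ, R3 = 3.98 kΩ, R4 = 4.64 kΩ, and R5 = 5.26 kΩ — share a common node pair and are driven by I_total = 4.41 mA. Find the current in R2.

I ≈ 2.39 mA

Total conductance ΣG = 1/30.0 + 1/1.23 + 1/3.98 + 1/4.64 + 1/5.26 = 1.503 (units of 1/kΩ).
R2 takes the fraction G_k/ΣG = 0.8130/1.503 = 0.5408, so I = 4.41 × 0.5408 = 2.385 mA.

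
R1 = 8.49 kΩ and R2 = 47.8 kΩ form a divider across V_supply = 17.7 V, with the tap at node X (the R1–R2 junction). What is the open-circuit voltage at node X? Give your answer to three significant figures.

V_th ≈ 15.0 V

V_th is the unloaded tap voltage: V_supply · R2/(R1+R2) = 17.7 × 0.8492 = 15.03 V.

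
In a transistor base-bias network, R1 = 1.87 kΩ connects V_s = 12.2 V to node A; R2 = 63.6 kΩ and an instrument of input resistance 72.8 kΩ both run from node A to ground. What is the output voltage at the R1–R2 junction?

V_out ≈ 11.6 V

First combine the lower leg with the load: R2 ‖ R_L = 33.94 kΩ.
Voltage divider with the loaded lower leg: V_out = 12.2 × 33.94/(1.87 + 33.94) = 12.2 × 0.9478 = 11.56 V.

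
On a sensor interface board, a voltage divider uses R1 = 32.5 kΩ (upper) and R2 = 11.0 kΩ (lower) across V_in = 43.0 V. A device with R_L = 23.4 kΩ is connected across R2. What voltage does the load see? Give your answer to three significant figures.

R2 ‖ R_L = (11.0 × 23.4)/(11.0 + 23.4) = 7.483 kΩ.
Now apply the divider: V_out = 43.0 × 0.1871 = 8.047 V.

V_out ≈ 8.05 V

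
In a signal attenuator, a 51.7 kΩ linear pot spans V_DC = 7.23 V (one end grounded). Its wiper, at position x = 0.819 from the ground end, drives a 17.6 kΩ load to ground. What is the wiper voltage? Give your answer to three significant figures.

V_out ≈ 4.13 V

Split the track: R_lower = x·R_p = 42.34 kΩ, R_upper = (1−x)·R_p = 9.358 kΩ.
Lower segment in parallel with the load: 42.34 ‖ 17.6 = 12.43 kΩ.
Then V_out = V_DC · 12.43/(9.358 + 12.43) = 4.125 V.
(Unloaded: V_out = x·V_DC = 5.92 V.)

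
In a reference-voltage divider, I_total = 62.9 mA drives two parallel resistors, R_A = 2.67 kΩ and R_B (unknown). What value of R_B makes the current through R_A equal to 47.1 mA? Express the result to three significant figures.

In a two-way split, I_A/I_total = R_B/(R_A + R_B).
With f = 0.7488, R_B = R_A · f/(1−f) = 2.67 × 2.981 = 7.959 kΩ.

R_B ≈ 7.96 kΩ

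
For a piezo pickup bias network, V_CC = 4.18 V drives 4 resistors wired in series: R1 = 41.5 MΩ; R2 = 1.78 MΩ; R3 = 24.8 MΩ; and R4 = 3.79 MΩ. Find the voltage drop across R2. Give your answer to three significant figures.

V ≈ 0.104 V

Series total: ΣR = 41.5 + 1.78 + 24.8 + 3.79 = 71.87 MΩ.
By the voltage-divider rule, V = 4.18 × 1.780/71.87 = 0.1035 V.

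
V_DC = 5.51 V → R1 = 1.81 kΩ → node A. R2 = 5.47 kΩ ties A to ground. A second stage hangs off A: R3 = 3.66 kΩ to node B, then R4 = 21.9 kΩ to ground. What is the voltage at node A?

Looking into the second stage from A: R3 + R4 = 25.56 kΩ appears in parallel with R2.
Effective lower resistance at A: R2 ‖ 25.56 = 4.506 kΩ.
First divider: V_A = V_DC · 4.506/(1.81 + 4.506) = 3.931 V.

V_A ≈ 3.93 V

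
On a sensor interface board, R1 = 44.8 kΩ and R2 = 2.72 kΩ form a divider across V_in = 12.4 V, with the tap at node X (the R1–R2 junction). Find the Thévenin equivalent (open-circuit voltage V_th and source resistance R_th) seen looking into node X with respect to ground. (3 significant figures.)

V_th ≈ 0.710 V, R_th ≈ 2.56 kΩ

Open-circuit (no load on X): V_th = V_in · R2/(R1 + R2) = 12.4 × 2.72/(44.80 + 2.72) = 0.7098 V.
Looking into X with the source shorted: R_th = R1·R2/(R1+R2) = 44.80 × 2.72/47.52 = 2.564 kΩ.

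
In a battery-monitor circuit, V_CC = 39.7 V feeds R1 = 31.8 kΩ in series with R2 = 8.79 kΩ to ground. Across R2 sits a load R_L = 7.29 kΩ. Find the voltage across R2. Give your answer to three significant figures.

V_out ≈ 4.42 V

R2 ‖ R_L = (8.79 × 7.29)/(8.79 + 7.29) = 3.985 kΩ.
Voltage divider with the loaded lower leg: V_out = 39.7 × 3.985/(31.8 + 3.985) = 39.7 × 0.1114 = 4.421 V.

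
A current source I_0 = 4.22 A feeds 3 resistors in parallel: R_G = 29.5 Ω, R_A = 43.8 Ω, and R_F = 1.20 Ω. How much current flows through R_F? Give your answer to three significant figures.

I ≈ 3.95 A

ΣG = 1/29.5 + 1/43.8 + 1/1.20 = 0.8901.
R_F takes the fraction G_k/ΣG = 0.8333/0.8901 = 0.9363, so I = 4.22 × 0.9363 = 3.951 A.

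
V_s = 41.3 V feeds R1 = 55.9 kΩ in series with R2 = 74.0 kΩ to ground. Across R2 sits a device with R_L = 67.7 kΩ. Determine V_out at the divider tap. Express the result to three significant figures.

First combine the lower leg with the load: R2 ‖ R_L = 35.35 kΩ.
Now apply the divider: V_out = 41.3 × 0.3874 = 16.00 V.

V_out ≈ 16.0 V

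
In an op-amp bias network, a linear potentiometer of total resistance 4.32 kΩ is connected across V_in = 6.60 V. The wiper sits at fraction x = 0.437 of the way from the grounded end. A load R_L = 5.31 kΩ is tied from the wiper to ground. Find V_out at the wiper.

V_out ≈ 2.40 V

Lower segment x·R_p = 1.888 kΩ; upper segment (1−x)·R_p = 2.432 kΩ.
R_L loads the lower segment: effective lower R = 1.393 kΩ.
V_out = 6.60 × 1.393/(2.432 + 1.393) = 2.403 V.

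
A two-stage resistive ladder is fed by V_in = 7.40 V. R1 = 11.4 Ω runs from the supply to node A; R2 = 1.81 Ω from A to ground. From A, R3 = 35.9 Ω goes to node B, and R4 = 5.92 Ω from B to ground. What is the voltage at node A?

V_A ≈ 0.977 V

Looking into the second stage from A: R3 + R4 = 41.82 Ω appears in parallel with R2.
Effective lower resistance at A: R2 ‖ 41.82 = 1.735 Ω.
First divider: V_A = V_in · 1.735/(11.4 + 1.735) = 0.9774 V.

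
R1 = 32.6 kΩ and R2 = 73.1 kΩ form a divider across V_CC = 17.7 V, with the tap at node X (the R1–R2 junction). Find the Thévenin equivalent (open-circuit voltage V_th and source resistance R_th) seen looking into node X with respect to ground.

V_th ≈ 12.2 V, R_th ≈ 22.5 kΩ

With X open, the divider is unloaded: V_th = 17.7 × 73.1/105.7 = 12.24 V.
Zeroing V_CC shorts the top of R1 to ground, so R_th = R1 ‖ R2 = 22.55 kΩ.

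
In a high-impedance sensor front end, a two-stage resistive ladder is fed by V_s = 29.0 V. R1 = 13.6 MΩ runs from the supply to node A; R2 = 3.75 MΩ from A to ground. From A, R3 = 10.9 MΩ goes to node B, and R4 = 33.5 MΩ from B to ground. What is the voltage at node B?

V_B ≈ 4.44 V

The second stage (R3 + R4 = 44.40 MΩ) loads node A in parallel with R2.
Effective lower resistance at A: R2 ‖ 44.40 = 3.458 MΩ.
First divider: V_A = V_s · 3.458/(13.6 + 3.458) = 5.879 V.
Then the unloaded second divider: V_B = V_A × R4/(R3+R4) = 5.879 × 0.7545 = 4.436 V.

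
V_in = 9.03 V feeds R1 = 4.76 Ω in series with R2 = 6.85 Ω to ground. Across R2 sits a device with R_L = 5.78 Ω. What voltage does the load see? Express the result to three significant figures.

V_out ≈ 3.59 V

The load sits in parallel with R2, giving an effective lower resistance R2' = R2·R_L/(R2+R_L) = 3.135 Ω.
Then V_out = V_in · R2'/(R1 + R2') = 9.03 × 3.135/7.895 = 3.586 V.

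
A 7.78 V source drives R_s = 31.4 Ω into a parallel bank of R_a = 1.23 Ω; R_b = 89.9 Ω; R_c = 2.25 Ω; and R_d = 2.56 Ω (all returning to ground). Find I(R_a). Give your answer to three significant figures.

I ≈ 0.119 A

Parallel bank: R_p = 1/(1/1.23 + 1/89.9 + 1/2.25 + 1/2.56) = 0.6027 Ω.
V_A = 7.78 × 0.6027/32.00 = 0.1465 V.
Branch current I = V_A/R_a = 0.1465/1.23 = 0.1191 A.
(Check via current divider: I_total = 0.2431 A; share G_k/ΣG = 0.4900 → same result.)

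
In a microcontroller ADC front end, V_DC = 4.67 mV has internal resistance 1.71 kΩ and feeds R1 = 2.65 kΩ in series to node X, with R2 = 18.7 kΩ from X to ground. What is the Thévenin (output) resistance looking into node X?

R_th ≈ 3.54 kΩ

R1' = 1.71 + 2.65 = 4.360 kΩ (source resistance + R1).
Looking into X with the source shorted: R_th = R1'·R2/(R1'+R2) = 4.360 × 18.7/23.06 = 3.536 kΩ.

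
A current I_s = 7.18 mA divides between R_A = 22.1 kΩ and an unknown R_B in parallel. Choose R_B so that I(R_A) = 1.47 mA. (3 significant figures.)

R_B ≈ 5.69 kΩ

The fraction through R_A equals R_B/(R_A+R_B).
With f = 0.2047, R_B = R_A · f/(1−f) = 22.1 × 0.2574 = 5.689 kΩ.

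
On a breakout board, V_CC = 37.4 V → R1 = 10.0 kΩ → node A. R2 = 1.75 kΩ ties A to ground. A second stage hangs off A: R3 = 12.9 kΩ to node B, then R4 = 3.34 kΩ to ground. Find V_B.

Node A sees R2 in parallel with the series input of stage 2, R3 + R4 = 16.24 kΩ.
R2 ‖ (R3+R4) = 1.580 kΩ.
First divider: V_A = V_CC · 1.580/(10.0 + 1.580) = 5.102 V.
Then the unloaded second divider: V_B = V_A × R4/(R3+R4) = 5.102 × 0.2057 = 1.049 V.

V_B ≈ 1.05 V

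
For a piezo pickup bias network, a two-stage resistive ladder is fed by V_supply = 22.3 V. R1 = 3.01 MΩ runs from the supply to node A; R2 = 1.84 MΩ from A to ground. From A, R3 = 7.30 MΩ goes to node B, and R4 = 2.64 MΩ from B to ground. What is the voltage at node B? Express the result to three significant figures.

Node A sees R2 in parallel with the series input of stage 2, R3 + R4 = 9.940 MΩ.
Effective lower resistance at A: R2 ‖ 9.940 = 1.553 MΩ.
First divider: V_A = V_supply · 1.553/(3.01 + 1.553) = 7.588 V.
V_B = V_A × 0.2656 = 2.015 V.

V_B ≈ 2.02 V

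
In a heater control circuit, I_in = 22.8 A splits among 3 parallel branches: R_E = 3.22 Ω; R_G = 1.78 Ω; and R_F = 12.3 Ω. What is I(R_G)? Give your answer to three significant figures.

I ≈ 13.4 A

Conductances: ΣG = 1/3.22 + 1/1.78 + 1/12.3 = 0.9537 (1/Ω).
R_G takes the fraction G_k/ΣG = 0.5618/0.9537 = 0.5891, so I = 22.8 × 0.5891 = 13.43 A.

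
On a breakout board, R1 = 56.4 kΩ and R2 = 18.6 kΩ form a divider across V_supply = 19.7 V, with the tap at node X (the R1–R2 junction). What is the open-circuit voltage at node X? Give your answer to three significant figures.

Open-circuit (no load on X): V_th = V_supply · R2/(R1 + R2) = 19.7 × 18.6/(56.40 + 18.6) = 4.886 V.

V_th ≈ 4.89 V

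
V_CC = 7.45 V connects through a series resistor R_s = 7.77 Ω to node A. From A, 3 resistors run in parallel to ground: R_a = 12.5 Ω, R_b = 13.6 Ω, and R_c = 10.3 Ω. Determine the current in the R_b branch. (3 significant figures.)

I ≈ 0.186 A

Parallel bank: R_p = 1/(1/12.5 + 1/13.6 + 1/10.3) = 3.990 Ω.
V_A by voltage divider: V_A = 7.45 × 3.990/(7.77 + 3.990) = 2.528 V.
Branch current I = V_A/R_b = 2.528/13.6 = 0.1859 A.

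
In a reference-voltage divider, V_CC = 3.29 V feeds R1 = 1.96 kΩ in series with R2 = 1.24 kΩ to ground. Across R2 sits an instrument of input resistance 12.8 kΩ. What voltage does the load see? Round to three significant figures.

V_out ≈ 1.20 V

R2 ‖ R_L = (1.24 × 12.8)/(1.24 + 12.8) = 1.130 kΩ.
Voltage divider with the loaded lower leg: V_out = 3.29 × 1.130/(1.96 + 1.130) = 3.29 × 0.3658 = 1.203 V.
(Unloaded it would be 1.27 V; the load pulls it down.)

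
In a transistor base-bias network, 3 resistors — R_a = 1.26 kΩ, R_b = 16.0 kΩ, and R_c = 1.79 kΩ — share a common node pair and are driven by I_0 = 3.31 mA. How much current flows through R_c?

Conductances: ΣG = 1/1.26 + 1/16.0 + 1/1.79 = 1.415 (1/kΩ).
By the current-divider rule, I = I_0 · G_k/ΣG = 3.31 × 0.3949 = 1.307 mA.

I ≈ 1.31 mA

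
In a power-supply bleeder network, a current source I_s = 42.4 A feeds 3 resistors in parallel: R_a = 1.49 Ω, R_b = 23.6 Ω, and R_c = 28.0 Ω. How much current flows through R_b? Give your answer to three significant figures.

I ≈ 2.40 A

ΣG = 1/1.49 + 1/23.6 + 1/28.0 = 0.7492.
Current divider: I(R_b) = I_s · G_k/ΣG = 42.4 × (0.04237/0.7492) = 42.4 × 0.05656 = 2.398 A.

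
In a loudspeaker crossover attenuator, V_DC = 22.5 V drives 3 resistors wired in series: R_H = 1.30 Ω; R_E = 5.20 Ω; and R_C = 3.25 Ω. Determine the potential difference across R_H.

V ≈ 3.00 V

Total series resistance ΣR = 1.30 + 5.20 + 3.25 = 9.750 Ω.
Voltage divider: V = V_DC · (1.300 / 9.750) = 22.5 × 0.1333 = 3.000 V.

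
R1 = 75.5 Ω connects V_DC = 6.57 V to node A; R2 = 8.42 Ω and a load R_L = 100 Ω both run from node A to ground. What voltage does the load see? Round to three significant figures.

R2 ‖ R_L = (8.42 × 100)/(8.42 + 100) = 7.766 Ω.
Then V_out = V_DC · R2'/(R1 + R2') = 6.57 × 7.766/83.27 = 0.6128 V.
(Unloaded it would be 0.659 V; the load pulls it down.)

V_out ≈ 0.613 V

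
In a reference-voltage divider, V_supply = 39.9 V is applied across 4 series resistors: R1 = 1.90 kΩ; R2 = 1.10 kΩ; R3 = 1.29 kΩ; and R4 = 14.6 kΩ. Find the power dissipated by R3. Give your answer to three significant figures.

P ≈ 5.76 mW

ΣR = 18.89 kΩ → I = 39.9/18.89 = 2.112 mA.
P = I²R = 4.462 × 1.29 = 5.755 mW.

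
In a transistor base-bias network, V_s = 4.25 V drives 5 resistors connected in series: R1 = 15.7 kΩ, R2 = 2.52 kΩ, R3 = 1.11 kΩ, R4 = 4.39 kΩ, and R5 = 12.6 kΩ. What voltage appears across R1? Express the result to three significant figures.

V ≈ 1.84 V

Total series resistance ΣR = 15.7 + 2.52 + 1.11 + 4.39 + 12.6 = 36.32 kΩ.
V = V_s · R/ΣR = 4.25 × 0.4323 = 1.837 V.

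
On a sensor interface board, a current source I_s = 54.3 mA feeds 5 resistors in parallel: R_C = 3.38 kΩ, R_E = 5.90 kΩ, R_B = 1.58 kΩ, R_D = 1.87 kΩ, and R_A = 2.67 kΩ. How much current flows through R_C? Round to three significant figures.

I ≈ 8.00 mA

Conductances: ΣG = 1/3.38 + 1/5.90 + 1/1.58 + 1/1.87 + 1/2.67 = 2.008 (1/kΩ).
By the current-divider rule, I = I_s · G_k/ΣG = 54.3 × 0.1474 = 8.002 mA.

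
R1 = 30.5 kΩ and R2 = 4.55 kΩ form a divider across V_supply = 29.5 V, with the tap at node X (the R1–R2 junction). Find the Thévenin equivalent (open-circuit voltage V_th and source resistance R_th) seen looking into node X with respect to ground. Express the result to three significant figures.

V_th ≈ 3.83 V, R_th ≈ 3.96 kΩ

With X open, the divider is unloaded: V_th = 29.5 × 4.55/35.05 = 3.830 V.
With V_supply suppressed (replaced by a short), R_th = R1 ‖ R2 = (30.50 × 4.55)/(30.50 + 4.55) = 3.959 kΩ.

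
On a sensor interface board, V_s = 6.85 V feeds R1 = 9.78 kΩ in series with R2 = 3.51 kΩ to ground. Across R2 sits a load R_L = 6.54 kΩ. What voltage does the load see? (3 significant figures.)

The load sits in parallel with R2, giving an effective lower resistance R2' = R2·R_L/(R2+R_L) = 2.284 kΩ.
Then V_out = V_s · R2'/(R1 + R2') = 6.85 × 2.284/12.06 = 1.297 V.
(Unloaded it would be 1.81 V; the load pulls it down.)

V_out ≈ 1.30 V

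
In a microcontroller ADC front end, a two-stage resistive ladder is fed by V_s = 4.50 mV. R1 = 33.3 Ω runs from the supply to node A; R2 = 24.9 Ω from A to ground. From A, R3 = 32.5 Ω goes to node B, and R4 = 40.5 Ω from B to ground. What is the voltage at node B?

V_B ≈ 0.894 mV

Looking into the second stage from A: R3 + R4 = 73.00 Ω appears in parallel with R2.
R2 ‖ (R3+R4) = 18.57 Ω.
V_A = 4.50 × 18.57/(33.3 + 18.57) = 1.611 mV.
V_B = V_A × 0.5548 = 0.8937 mV.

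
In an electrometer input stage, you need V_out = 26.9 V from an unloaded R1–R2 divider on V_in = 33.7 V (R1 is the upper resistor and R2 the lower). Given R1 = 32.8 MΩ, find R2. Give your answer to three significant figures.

V_out/V_in = R2/(R1+R2) = 0.7982.
So R2 = R1 · V_out/(V_in − V_out) = 32.8 × 26.9/(33.7 − 26.9) = 32.8 × 3.956 = 129.8 MΩ.

R2 ≈ 130 MΩ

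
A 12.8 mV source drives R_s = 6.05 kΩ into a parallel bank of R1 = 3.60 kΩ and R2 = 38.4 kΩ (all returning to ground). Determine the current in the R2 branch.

I ≈ 0.117 µA

Equivalent of the parallel group: R_p = 3.291 kΩ.
V_A by voltage divider: V_A = 12.8 × 3.291/(6.05 + 3.291) = 4.510 mV.
Branch current I = V_A/R2 = 4.510/38.4 = 0.1174 µA.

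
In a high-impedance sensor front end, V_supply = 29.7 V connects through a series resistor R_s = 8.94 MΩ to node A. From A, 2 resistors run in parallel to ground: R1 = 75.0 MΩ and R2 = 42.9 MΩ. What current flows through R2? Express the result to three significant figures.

Combine the parallel branches: R_p = (1/75.0 + 1/42.9)⁻¹ = 27.29 MΩ.
V_A = 29.7 × 27.29/36.23 = 22.37 V.
Branch current I = V_A/R2 = 22.37/42.9 = 0.5215 µA.

I ≈ 0.521 µA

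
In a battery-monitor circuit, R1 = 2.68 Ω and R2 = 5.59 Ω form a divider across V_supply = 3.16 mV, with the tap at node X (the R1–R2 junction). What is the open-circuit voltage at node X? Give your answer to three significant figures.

Open-circuit (no load on X): V_th = V_supply · R2/(R1 + R2) = 3.16 × 5.59/(2.680 + 5.59) = 2.136 mV.

V_th ≈ 2.14 mV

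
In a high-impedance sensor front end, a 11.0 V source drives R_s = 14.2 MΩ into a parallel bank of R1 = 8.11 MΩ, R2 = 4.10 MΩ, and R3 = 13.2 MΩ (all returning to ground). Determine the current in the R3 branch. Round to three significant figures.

I ≈ 0.114 µA

Equivalent of the parallel group: R_p = 2.258 MΩ.
V_A by voltage divider: V_A = 11.0 × 2.258/(14.2 + 2.258) = 1.509 V.
I(R3) = V_A / R3 = 1.509/13.2 = 0.1143 µA.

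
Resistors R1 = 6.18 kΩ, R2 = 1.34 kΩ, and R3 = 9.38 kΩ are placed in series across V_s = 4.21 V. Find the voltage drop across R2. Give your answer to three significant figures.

V ≈ 0.334 V

ΣR = 6.18 + 1.34 + 9.38 = 16.90 kΩ.
Voltage divider: V = V_s · (1.340 / 16.90) = 4.21 × 0.07929 = 0.3338 V.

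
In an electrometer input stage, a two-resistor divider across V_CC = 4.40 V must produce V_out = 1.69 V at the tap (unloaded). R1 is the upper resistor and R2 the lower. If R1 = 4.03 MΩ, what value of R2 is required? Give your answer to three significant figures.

R2 ≈ 2.51 MΩ

The divider ratio is R2/(R1+R2) = 1.69/4.40 = 0.3841.
R2 = R1 · 0.3841/(1 − 0.3841) = 2.513 MΩ.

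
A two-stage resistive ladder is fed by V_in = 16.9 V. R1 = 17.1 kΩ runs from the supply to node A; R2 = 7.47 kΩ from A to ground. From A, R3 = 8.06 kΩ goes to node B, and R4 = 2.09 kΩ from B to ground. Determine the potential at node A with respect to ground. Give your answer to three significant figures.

V_A ≈ 3.40 V

The second stage (R3 + R4 = 10.15 kΩ) loads node A in parallel with R2.
Effective lower resistance at A: R2 ‖ 10.15 = 4.303 kΩ.
First divider: V_A = V_in · 4.303/(17.1 + 4.303) = 3.398 V.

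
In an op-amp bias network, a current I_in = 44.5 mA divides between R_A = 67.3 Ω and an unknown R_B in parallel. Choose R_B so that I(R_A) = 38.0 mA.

In a two-way split, I_A/I_in = R_B/(R_A + R_B).
38.0/44.5 = R_B/(R_A + R_B) → R_B = R_A · (0.8539)/(1 − 0.8539) = 67.3 × 5.846 = 393.4 Ω.

R_B ≈ 393 Ω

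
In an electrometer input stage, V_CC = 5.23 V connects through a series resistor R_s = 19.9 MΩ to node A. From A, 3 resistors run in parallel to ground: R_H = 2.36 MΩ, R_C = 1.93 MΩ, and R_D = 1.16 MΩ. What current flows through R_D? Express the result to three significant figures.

I ≈ 0.122 µA

Parallel bank: R_p = 1/(1/2.36 + 1/1.93 + 1/1.16) = 0.5543 MΩ.
V_A by voltage divider: V_A = 5.23 × 0.5543/(19.9 + 0.5543) = 0.1417 V.
Branch current I = V_A/R_D = 0.1417/1.16 = 0.1222 µA.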